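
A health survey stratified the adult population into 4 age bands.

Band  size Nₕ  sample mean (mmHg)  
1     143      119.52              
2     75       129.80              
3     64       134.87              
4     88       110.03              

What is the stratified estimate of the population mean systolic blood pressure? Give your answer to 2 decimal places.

N = 370; weights Wₕ = Nₕ/N = (0.3865, 0.2027, 0.1730, 0.2378).
x̄_st = Σ Wₕ·x̄ₕ = 0.3865·119.52 + 0.2027·129.80 + 0.1730·134.87 + 0.2378·110.03 ≈ 122.0018...
→ 122.00.

122.00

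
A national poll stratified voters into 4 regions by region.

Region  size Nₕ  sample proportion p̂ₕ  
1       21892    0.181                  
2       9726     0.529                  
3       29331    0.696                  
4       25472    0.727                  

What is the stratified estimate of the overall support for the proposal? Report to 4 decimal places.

0.5559

Wₕ = Nₕ/N with N = 86421: 0.2533, 0.1125, 0.3394, 0.2947.
p̂_st = 0.2533·0.181 + 0.1125·0.529 + 0.3394·0.696 + 0.2947·0.727 ≈ 0.555884... → 0.5559.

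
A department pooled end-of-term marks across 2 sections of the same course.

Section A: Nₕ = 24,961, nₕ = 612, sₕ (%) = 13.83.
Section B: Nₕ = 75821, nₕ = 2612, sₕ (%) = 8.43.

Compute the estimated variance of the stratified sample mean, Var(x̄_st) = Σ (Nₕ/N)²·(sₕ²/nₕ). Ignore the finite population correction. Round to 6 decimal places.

N = 100782; Wₕ = Nₕ/N.
section A: (24961/100782)²·13.83²/612 = 0.019171273
section B: (75821/100782)²·8.43²/2612 = 0.015399090
Sum = 0.034570363 → 0.034570.

0.034570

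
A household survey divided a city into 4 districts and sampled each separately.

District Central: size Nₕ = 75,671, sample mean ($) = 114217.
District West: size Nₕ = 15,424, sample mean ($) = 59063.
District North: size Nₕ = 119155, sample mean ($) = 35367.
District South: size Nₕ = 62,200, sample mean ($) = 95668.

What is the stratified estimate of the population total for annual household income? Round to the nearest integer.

Central: 75671·114217 = 8642914607
West: 15424·59063 = 910987712
North: 119155·35367 = 4214154885
South: 62200·95668 = 5950549600
τ̂ = Σ Nₕx̄ₕ = 19718606804.

19718606804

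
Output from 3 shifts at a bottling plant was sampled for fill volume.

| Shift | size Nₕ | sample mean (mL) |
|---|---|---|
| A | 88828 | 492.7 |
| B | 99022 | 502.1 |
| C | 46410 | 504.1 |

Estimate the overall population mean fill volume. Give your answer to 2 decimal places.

498.93

N = 88828 + 99022 + 46410 = 234260.
Weight each subgroup mean by Nₕ/N and sum.
Σ Nₕx̄ₕ = 88828·492.7 + 99022·502.1 + 46410·504.1 = 43765555.6 + 49718946.2 + 23395281 = 116879782.8.
Divide by N: 116879782.8 / 234260 = 498.9319... → 498.93.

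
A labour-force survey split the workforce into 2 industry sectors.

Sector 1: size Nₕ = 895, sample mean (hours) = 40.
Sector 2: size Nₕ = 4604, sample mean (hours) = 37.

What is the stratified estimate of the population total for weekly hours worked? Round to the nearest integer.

206148

1: 895·40 = 35800
2: 4604·37 = 170348
τ̂ = Σ Nₕx̄ₕ = 206148.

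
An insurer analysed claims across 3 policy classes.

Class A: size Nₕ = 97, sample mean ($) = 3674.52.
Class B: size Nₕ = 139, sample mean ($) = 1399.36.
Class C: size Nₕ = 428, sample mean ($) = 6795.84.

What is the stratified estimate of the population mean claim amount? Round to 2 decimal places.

5210.18

x̄_st = (Σ Nₕx̄ₕ) / (Σ Nₕ) = (97·3674.52 + 139·1399.36 + 428·6795.84) / 664
= 3459559 / 664 = 5210.1792... → 5210.18.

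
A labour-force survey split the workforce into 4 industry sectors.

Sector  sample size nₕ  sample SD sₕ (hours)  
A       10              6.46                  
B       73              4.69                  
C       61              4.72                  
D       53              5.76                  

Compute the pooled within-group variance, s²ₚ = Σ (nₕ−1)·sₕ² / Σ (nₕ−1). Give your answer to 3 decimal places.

26.017

A: (10−1)·6.46² = 9·41.7316 = 375.5844
B: (73−1)·4.69² = 72·21.9961 = 1583.7192
C: (61−1)·4.72² = 60·22.2784 = 1336.704
D: (53−1)·5.76² = 52·33.1776 = 1725.2352
Numerator = 5021.2428; denominator = Σ(nₕ−1) = 193.
s²ₚ = 5021.2428/193 = 26.01680... → 26.017.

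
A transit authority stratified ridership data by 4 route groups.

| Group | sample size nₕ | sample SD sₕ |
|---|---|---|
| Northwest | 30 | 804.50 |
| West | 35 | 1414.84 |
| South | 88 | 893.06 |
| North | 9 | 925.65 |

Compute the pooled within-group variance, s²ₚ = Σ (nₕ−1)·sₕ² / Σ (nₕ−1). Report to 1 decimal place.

Northwest: (30−1)·804.50² = 29·647220.25 = 18769387.25
West: (35−1)·1414.84² = 34·2001772.2256 = 68060255.6704
South: (88−1)·893.06² = 87·797556.1636 = 69387386.2332
North: (9−1)·925.65² = 8·856827.9225 = 6854623.38
Numerator = 163071652.5336; denominator = Σ(nₕ−1) = 158.
s²ₚ = 163071652.5336/158 = 1032099.067... → 1032099.1.

1032099.1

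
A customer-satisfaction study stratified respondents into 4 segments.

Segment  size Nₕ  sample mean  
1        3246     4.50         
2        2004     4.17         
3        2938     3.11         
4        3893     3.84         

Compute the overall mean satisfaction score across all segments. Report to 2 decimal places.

x̄_st = (Σ Nₕx̄ₕ) / (Σ Nₕ) = (3246·4.50 + 2004·4.17 + 2938·3.11 + 3893·3.84) / 12081
= 47049.98 / 12081 = 3.8945... → 3.89.

3.89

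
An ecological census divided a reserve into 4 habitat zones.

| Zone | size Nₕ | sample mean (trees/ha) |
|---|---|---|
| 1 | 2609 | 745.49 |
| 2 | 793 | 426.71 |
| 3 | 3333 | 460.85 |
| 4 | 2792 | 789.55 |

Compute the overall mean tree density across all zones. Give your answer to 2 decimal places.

632.29

N = 9527; weights Wₕ = Nₕ/N = (0.2739, 0.0832, 0.3498, 0.2931).
x̄_st = Σ Wₕ·x̄ₕ = 0.2739·745.49 + 0.0832·426.71 + 0.3498·460.85 + 0.2931·789.55 ≈ 632.2873...
→ 632.29.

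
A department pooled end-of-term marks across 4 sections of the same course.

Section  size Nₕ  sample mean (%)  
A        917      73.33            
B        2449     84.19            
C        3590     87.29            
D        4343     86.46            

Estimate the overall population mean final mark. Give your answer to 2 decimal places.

85.17

x̄_st = (Σ Nₕx̄ₕ) / (Σ Nₕ) = (917·73.33 + 2449·84.19 + 3590·87.29 + 4343·86.46) / 11299
= 962291.8 / 11299 = 85.1661... → 85.17.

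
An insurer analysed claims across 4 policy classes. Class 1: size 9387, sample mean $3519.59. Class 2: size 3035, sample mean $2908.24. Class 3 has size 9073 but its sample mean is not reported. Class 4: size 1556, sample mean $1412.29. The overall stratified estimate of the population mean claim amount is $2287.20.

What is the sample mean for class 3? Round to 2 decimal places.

Σ Nₕx̄ₕ = N·μ, so 9073·x̄_3 = 23051·2287.20 − (9387·3519.59 + 3035·2908.24 + 1556·1412.29).
= 52722247.2 − 44062422.97 = 8659824.23.
x̄_3 = 8659824.23 / 9073 = 954.4610... → 954.46.

954.46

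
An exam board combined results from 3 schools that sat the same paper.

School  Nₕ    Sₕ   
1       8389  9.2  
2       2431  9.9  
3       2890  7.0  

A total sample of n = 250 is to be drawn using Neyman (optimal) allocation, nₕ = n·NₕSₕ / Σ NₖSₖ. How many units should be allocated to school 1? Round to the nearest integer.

159

1: NₕSₕ = 8389·9.2 = 77178.8
2: NₕSₕ = 2431·9.9 = 24066.9
3: NₕSₕ = 2890·7.0 = 20230
Σ NₕSₕ = 121475.7.
n_1 = 250·77178.8/121475.7 = 158.836... → 159.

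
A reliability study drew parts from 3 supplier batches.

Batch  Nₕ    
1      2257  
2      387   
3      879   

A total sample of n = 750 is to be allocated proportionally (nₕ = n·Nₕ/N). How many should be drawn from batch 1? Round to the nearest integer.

480

N = 2257 + 387 + 879 = 3523.
n_1 = 750·2257/3523 = 480.485... → 480.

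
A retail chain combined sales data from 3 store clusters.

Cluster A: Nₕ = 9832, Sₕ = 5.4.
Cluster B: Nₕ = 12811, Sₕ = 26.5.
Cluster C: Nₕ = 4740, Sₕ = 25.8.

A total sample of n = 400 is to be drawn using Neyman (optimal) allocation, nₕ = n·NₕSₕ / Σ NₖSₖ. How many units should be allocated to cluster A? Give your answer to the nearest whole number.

41

Σ NₕSₕ = 9832·5.4 + 12811·26.5 + 4740·25.8 = 514876.3.
Share for A: 53092.8/514876.3 = 0.10312.
n_A = 400 × 0.10312 = 41.247... → 41.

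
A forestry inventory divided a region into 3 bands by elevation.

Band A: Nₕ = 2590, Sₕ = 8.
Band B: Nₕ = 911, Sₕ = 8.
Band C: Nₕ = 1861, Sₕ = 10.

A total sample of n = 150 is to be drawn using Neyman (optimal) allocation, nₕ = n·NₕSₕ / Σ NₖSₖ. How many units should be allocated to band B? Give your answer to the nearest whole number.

Σ NₕSₕ = 2590·8 + 911·8 + 1861·10 = 46618.
Share for B: 7288/46618 = 0.15633.
n_B = 150 × 0.15633 = 23.450... → 23.

23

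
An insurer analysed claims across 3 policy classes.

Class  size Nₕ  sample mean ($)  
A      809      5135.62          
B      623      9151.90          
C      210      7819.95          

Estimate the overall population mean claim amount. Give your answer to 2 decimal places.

7002.76

N = 1642; weights Wₕ = Nₕ/N = (0.4927, 0.3794, 0.1279).
x̄_st = Σ Wₕ·x̄ₕ = 0.4927·5135.62 + 0.3794·9151.90 + 0.1279·7819.95 ≈ 7002.7648...
→ 7002.76.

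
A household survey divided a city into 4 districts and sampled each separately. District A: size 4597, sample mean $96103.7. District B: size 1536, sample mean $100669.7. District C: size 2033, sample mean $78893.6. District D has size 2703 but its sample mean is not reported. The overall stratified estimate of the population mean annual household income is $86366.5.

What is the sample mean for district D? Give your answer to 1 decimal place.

67299.1

N = 4597 + 1536 + 2033 + 2703 = 10869.
Overall total = μ·N = 86366.5·10869 = 938717488.5.
Subtract the known strata: 4597·96103.7 + 1536·100669.7 + 2033·78893.6 = 756808056.9.
Remaining total for district D: 938717488.5 − 756808056.9 = 181909431.6.
Divide by its size: 181909431.6 / 2703 = 67299.087... → 67299.1.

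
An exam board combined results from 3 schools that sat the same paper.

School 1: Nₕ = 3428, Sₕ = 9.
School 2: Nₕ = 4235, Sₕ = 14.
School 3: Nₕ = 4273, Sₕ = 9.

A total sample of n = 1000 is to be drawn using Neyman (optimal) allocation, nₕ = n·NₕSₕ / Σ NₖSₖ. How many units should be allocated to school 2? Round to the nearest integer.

1: NₕSₕ = 3428·9 = 30852
2: NₕSₕ = 4235·14 = 59290
3: NₕSₕ = 4273·9 = 38457
Σ NₕSₕ = 128599.
n_2 = 1000·59290/128599 = 461.046... → 461.

461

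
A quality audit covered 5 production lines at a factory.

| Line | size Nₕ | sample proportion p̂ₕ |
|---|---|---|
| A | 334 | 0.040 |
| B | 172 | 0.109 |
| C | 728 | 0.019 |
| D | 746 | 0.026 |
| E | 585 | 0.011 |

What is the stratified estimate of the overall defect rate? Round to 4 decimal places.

0.0280

N = 334 + 172 + 728 + 746 + 585 = 2565.
Overall proportion = Σ (Nₕ/N)·p̂ₕ.
Σ Nₕp̂ₕ = 13.36 + 18.748 + 13.832 + 19.396 + 6.435 = 71.771.
71.771 / 2565 = 0.027981... → 0.0280.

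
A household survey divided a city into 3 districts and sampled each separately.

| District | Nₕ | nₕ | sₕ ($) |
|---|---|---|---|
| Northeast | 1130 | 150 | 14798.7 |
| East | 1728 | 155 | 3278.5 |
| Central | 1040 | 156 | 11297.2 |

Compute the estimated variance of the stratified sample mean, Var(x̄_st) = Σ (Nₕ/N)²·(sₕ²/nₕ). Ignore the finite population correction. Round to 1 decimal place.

N = 3898. Term for each stratum: Wₕ²sₕ²/nₕ.
Var(x̄_st) = 122695.6288 + 13627.6975 + 58237.1409 = 194560.4672 → 194560.5.

194560.5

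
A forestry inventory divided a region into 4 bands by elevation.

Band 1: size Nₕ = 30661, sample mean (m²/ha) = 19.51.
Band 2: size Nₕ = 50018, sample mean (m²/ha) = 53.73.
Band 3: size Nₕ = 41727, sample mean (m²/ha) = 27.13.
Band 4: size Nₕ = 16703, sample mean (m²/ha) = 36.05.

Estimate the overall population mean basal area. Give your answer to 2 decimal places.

36.09

x̄_st = (Σ Nₕx̄ₕ) / (Σ Nₕ) = (30661·19.51 + 50018·53.73 + 41727·27.13 + 16703·36.05) / 139109
= 5019859.91 / 139109 = 36.0858... → 36.09.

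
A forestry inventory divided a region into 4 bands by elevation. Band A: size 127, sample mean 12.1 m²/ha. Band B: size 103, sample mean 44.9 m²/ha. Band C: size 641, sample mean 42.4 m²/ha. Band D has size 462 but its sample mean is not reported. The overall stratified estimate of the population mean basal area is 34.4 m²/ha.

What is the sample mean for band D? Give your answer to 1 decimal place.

Σ Nₕx̄ₕ = N·μ, so 462·x̄_D = 1333·34.4 − (127·12.1 + 103·44.9 + 641·42.4).
= 45855.2 − 33339.8 = 12515.4.
x̄_D = 12515.4 / 462 = 27.090... → 27.1.

27.1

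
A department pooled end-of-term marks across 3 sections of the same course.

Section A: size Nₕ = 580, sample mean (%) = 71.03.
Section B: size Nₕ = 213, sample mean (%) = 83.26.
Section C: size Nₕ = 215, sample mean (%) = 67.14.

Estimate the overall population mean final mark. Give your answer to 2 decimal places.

N = 1008; weights Wₕ = Nₕ/N = (0.5754, 0.2113, 0.2133).
x̄_st = Σ Wₕ·x̄ₕ = 0.5754·71.03 + 0.2113·83.26 + 0.2133·67.14 ≈ 72.7846...
→ 72.78.

72.78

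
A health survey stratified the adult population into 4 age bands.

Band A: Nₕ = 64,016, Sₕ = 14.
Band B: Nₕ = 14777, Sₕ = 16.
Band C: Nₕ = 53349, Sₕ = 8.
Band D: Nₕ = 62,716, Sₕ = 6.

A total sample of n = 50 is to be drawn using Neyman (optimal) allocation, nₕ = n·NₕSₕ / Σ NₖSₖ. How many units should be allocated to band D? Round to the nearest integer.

A: NₕSₕ = 64016·14 = 896224
B: NₕSₕ = 14777·16 = 236432
C: NₕSₕ = 53349·8 = 426792
D: NₕSₕ = 62716·6 = 376296
Σ NₕSₕ = 1935744.
n_D = 50·376296/1935744 = 9.720... → 10.

10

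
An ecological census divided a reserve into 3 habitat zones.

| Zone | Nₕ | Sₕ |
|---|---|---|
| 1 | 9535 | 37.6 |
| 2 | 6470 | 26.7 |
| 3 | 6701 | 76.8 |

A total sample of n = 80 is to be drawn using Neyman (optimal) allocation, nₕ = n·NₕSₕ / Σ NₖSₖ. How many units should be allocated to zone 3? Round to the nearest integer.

39

1: NₕSₕ = 9535·37.6 = 358516
2: NₕSₕ = 6470·26.7 = 172749
3: NₕSₕ = 6701·76.8 = 514636.8
Σ NₕSₕ = 1045901.8.
n_3 = 80·514636.8/1045901.8 = 39.364... → 39.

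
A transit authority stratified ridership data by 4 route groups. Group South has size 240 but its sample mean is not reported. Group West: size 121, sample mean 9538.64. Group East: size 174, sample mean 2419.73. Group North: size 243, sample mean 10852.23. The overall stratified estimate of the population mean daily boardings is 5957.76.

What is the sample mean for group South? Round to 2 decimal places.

N = 240 + 121 + 174 + 243 = 778.
Overall total = μ·N = 5957.76·778 = 4635137.28.
Subtract the known strata: 121·9538.64 + 174·2419.73 + 243·10852.23 = 4212300.35.
Remaining total for group South: 4635137.28 − 4212300.35 = 422836.93.
Divide by its size: 422836.93 / 240 = 1761.8205... → 1761.82.

1761.82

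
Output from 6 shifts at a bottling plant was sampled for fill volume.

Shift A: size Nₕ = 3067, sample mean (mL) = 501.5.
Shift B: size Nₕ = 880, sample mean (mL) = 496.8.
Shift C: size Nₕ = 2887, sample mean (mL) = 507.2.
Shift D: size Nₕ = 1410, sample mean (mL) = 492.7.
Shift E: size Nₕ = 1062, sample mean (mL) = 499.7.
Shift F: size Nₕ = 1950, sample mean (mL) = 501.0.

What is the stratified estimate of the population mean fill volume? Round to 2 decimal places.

501.24

x̄_st = (Σ Nₕx̄ₕ) / (Σ Nₕ) = (3067·501.5 + 880·496.8 + 2887·507.2 + 1410·492.7 + 1062·499.7 + 1950·501.0) / 11256
= 5641909.3 / 11256 = 501.2357... → 501.24.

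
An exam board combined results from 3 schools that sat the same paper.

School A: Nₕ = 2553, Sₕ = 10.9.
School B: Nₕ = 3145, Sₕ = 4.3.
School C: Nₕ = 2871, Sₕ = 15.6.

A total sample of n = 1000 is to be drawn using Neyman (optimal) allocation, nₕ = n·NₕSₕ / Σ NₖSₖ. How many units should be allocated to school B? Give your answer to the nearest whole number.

A: NₕSₕ = 2553·10.9 = 27827.7
B: NₕSₕ = 3145·4.3 = 13523.5
C: NₕSₕ = 2871·15.6 = 44787.6
Σ NₕSₕ = 86138.8.
n_B = 1000·13523.5/86138.8 = 156.997... → 157.

157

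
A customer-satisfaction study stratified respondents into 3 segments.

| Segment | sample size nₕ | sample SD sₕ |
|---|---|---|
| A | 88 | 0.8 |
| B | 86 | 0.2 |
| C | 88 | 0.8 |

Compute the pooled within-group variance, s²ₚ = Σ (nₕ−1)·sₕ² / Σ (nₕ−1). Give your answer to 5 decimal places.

A: (88−1)·0.8² = 87·0.64 = 55.68
B: (86−1)·0.2² = 85·0.04 = 3.4
C: (88−1)·0.8² = 87·0.64 = 55.68
Numerator = 114.76; denominator = Σ(nₕ−1) = 259.
s²ₚ = 114.76/259 = 0.4430888... → 0.44309.

0.44309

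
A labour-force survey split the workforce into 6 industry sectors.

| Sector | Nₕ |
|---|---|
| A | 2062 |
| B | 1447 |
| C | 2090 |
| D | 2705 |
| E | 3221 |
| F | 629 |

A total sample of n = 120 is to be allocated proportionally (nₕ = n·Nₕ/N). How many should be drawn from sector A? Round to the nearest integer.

20

N = 2062 + 1447 + 2090 + 2705 + 3221 + 629 = 12154.
n_A = 120·2062/12154 = 20.359... → 20.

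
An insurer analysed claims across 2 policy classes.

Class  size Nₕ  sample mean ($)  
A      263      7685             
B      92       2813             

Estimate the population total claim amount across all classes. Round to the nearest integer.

2279951

A: 263·7685 = 2021155
B: 92·2813 = 258796
τ̂ = Σ Nₕx̄ₕ = 2279951.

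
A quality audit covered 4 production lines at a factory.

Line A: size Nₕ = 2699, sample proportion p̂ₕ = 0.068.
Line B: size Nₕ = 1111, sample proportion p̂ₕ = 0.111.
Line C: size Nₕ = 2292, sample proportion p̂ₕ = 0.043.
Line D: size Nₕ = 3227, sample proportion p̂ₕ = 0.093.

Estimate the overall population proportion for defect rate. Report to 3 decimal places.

Wₕ = Nₕ/N with N = 9329: 0.2893, 0.1191, 0.2457, 0.3459.
p̂_st = 0.2893·0.068 + 0.1191·0.111 + 0.2457·0.043 + 0.3459·0.093 ≈ 0.07563... → 0.076.

0.076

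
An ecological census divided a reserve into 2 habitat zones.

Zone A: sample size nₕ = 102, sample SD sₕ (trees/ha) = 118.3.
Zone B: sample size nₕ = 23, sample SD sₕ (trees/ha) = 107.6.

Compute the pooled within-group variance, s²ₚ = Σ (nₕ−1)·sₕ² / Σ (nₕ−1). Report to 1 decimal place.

13562.6

A: (102−1)·118.3² = 101·13994.89 = 1413483.89
B: (23−1)·107.6² = 22·11577.76 = 254710.72
Numerator = 1668194.61; denominator = Σ(nₕ−1) = 123.
s²ₚ = 1668194.61/123 = 13562.558... → 13562.6.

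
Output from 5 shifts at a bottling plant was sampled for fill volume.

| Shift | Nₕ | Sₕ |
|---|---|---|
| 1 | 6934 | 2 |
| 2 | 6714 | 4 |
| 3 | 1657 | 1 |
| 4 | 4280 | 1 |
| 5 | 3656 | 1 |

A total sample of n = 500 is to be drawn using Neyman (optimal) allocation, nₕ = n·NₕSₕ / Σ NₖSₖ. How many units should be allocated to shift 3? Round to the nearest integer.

16

1: NₕSₕ = 6934·2 = 13868
2: NₕSₕ = 6714·4 = 26856
3: NₕSₕ = 1657·1 = 1657
4: NₕSₕ = 4280·1 = 4280
5: NₕSₕ = 3656·1 = 3656
Σ NₕSₕ = 50317.
n_3 = 500·1657/50317 = 16.466... → 16.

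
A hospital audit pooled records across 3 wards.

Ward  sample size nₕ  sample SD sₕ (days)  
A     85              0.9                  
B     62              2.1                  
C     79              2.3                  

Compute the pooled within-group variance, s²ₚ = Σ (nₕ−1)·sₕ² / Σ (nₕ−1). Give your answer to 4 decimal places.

3.3617

Degrees of freedom: 84 + 61 + 78 = 223.
Σ(nₕ−1)sₕ² = 84·0.81 + 61·4.41 + 78·5.29 = 749.67.
s²ₚ = 749.67 / 223 = 3.361749... → 3.3617.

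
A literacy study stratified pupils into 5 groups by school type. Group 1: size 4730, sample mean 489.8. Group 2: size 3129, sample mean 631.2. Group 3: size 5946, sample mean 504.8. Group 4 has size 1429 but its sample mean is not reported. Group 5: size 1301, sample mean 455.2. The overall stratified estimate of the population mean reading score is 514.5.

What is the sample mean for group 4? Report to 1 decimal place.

435.1

Σ Nₕx̄ₕ = N·μ, so 1429·x̄_4 = 16535·514.5 − (4730·489.8 + 3129·631.2 + 5946·504.8 + 1301·455.2).
= 8507257.5 − 7885534.8 = 621722.7.
x̄_4 = 621722.7 / 1429 = 435.075... → 435.1.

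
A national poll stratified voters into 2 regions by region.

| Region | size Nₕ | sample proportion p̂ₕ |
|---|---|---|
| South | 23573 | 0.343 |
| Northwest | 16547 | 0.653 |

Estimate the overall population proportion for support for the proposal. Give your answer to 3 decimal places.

Wₕ = Nₕ/N with N = 40120: 0.5876, 0.4124.
p̂_st = 0.5876·0.343 + 0.4124·0.653 ≈ 0.47086... → 0.471.

0.471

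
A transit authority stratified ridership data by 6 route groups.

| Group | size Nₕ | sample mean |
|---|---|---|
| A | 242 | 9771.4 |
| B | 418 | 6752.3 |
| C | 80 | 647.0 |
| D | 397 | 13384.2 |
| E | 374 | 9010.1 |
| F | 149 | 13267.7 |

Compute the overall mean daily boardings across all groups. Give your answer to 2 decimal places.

N = 242 + 418 + 80 + 397 + 374 + 149 = 1660.
Overall mean = Σ (Nₕ/N)·x̄ₕ — weight by population share, not a simple average.
Σ Nₕx̄ₕ = 242·9771.4 + 418·6752.3 + 80·647.0 + 397·13384.2 + 374·9010.1 + 149·13267.7 = 2364678.8 + 2822461.4 + 51760 + 5313527.4 + 3369777.4 + 1976887.3 = 15899092.3.
Divide by N: 15899092.3 / 1660 = 9577.7664... → 9577.77.

9577.77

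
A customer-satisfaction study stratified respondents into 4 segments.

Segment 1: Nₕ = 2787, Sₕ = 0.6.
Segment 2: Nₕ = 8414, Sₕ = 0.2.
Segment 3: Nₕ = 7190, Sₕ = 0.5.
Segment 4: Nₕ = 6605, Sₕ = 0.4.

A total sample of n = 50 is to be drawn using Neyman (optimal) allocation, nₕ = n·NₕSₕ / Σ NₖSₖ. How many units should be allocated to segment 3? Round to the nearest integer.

1: NₕSₕ = 2787·0.6 = 1672.2
2: NₕSₕ = 8414·0.2 = 1682.8
3: NₕSₕ = 7190·0.5 = 3595
4: NₕSₕ = 6605·0.4 = 2642
Σ NₕSₕ = 9592.
n_3 = 50·3595/9592 = 18.740... → 19.

19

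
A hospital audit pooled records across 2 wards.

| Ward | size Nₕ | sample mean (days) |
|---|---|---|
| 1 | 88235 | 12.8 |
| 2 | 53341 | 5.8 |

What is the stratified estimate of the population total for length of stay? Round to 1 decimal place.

1438785.8

1: 88235·12.8 = 1129408
2: 53341·5.8 = 309377.8
τ̂ = Σ Nₕx̄ₕ = 1438785.8.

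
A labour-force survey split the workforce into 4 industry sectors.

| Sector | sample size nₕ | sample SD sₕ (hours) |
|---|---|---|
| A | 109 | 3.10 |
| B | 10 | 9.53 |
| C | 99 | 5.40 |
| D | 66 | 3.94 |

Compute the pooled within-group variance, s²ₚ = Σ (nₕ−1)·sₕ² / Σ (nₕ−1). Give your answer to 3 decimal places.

Degrees of freedom: 108 + 9 + 98 + 65 = 280.
Σ(nₕ−1)sₕ² = 108·9.61 + 9·90.8209 + 98·29.16 + 65·15.5236 = 5721.9821.
s²ₚ = 5721.9821 / 280 = 20.43565... → 20.436.

20.436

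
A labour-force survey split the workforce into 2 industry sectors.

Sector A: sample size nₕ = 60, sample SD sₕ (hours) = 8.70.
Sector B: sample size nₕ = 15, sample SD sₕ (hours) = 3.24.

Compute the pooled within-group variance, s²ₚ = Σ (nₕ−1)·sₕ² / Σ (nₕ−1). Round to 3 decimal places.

63.187

Degrees of freedom: 59 + 14 = 73.
Σ(nₕ−1)sₕ² = 59·75.69 + 14·10.4976 = 4612.6764.
s²ₚ = 4612.6764 / 73 = 63.18735... → 63.187.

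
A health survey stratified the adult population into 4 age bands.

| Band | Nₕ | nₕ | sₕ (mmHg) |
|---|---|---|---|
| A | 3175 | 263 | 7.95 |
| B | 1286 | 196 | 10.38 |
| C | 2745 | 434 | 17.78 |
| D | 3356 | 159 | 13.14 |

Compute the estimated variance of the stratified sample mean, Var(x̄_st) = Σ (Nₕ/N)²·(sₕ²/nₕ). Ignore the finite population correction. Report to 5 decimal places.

N = 10562; Wₕ = Nₕ/N.
band A: (3175/10562)²·7.95²/263 = 0.02171569
band B: (1286/10562)²·10.38²/196 = 0.00814945
band C: (2745/10562)²·17.78²/434 = 0.04920012
band D: (3356/10562)²·13.14²/159 = 0.10963398
Sum = 0.18869924 → 0.18870.

0.18870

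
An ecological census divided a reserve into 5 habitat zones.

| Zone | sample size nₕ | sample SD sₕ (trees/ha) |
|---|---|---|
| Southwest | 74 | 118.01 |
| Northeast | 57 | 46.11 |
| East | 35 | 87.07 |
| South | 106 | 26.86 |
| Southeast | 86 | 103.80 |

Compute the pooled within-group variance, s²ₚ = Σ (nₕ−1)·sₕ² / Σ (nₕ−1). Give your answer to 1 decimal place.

6756.5

Southwest: (74−1)·118.01² = 73·13926.3601 = 1016624.2873
Northeast: (57−1)·46.11² = 56·2126.1321 = 119063.3976
East: (35−1)·87.07² = 34·7581.1849 = 257760.2866
South: (106−1)·26.86² = 105·721.4596 = 75753.258
Southeast: (86−1)·103.80² = 85·10774.44 = 915827.4
Numerator = 2385028.6295; denominator = Σ(nₕ−1) = 353.
s²ₚ = 2385028.6295/353 = 6756.455... → 6756.5.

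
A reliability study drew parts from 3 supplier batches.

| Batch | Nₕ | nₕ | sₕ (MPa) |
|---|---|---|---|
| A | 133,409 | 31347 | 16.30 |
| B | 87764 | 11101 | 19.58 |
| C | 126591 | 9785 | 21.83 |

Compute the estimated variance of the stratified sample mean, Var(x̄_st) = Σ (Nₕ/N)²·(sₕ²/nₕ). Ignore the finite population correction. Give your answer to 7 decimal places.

N = 347764. Term for each stratum: Wₕ²sₕ²/nₕ.
Var(x̄_st) = 0.0012473268 + 0.0021995146 + 0.0064533179 = 0.0099001592 → 0.0099002.

0.0099002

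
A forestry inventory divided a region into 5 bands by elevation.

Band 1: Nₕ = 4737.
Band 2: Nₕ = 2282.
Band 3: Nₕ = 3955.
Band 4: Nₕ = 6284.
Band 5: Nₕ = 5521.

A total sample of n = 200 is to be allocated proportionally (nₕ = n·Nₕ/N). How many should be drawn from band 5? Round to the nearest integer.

N = 4737 + 2282 + 3955 + 6284 + 5521 = 22779.
n_5 = 200·5521/22779 = 48.474... → 48.

48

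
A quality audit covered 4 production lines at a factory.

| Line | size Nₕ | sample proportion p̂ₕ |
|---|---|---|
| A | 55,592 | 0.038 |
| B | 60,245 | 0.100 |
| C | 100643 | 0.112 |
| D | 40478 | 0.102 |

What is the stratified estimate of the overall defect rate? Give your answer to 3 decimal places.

Wₕ = Nₕ/N with N = 256958: 0.2163, 0.2345, 0.3917, 0.1575.
p̂_st = 0.2163·0.038 + 0.2345·0.100 + 0.3917·0.112 + 0.1575·0.102 ≈ 0.09160... → 0.092.

0.092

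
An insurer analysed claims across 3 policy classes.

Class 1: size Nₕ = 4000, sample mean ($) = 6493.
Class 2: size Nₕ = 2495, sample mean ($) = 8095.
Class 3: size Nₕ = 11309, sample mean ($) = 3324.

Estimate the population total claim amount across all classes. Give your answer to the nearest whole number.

83760141

Population total = Σ Nₕ·x̄ₕ (each stratum's size times its mean).
4000·6493 + 2495·8095 + 11309·3324 = 25972000 + 20197025 + 37591116 = 83760141.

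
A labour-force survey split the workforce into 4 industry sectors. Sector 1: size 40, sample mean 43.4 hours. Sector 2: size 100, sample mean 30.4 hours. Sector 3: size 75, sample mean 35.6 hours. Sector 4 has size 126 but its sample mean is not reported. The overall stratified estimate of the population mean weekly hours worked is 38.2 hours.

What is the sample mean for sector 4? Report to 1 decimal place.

N = 40 + 100 + 75 + 126 = 341.
Overall total = μ·N = 38.2·341 = 13026.2.
Subtract the known strata: 40·43.4 + 100·30.4 + 75·35.6 = 7446.
Remaining total for sector 4: 13026.2 − 7446 = 5580.2.
Divide by its size: 5580.2 / 126 = 44.287... → 44.3.

44.3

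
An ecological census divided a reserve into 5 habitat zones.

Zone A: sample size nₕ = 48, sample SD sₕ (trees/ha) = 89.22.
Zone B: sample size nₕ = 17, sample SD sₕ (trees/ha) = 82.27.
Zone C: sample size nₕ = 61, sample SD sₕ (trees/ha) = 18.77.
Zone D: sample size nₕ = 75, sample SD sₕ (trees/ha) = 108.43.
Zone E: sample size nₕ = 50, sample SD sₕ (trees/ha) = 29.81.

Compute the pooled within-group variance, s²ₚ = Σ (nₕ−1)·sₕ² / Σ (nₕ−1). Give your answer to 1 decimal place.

A: (48−1)·89.22² = 47·7960.2084 = 374129.7948
B: (17−1)·82.27² = 16·6768.3529 = 108293.6464
C: (61−1)·18.77² = 60·352.3129 = 21138.774
D: (75−1)·108.43² = 74·11757.0649 = 870022.8026
E: (50−1)·29.81² = 49·888.6361 = 43543.1689
Numerator = 1417128.1867; denominator = Σ(nₕ−1) = 246.
s²ₚ = 1417128.1867/246 = 5760.684... → 5760.7.

5760.7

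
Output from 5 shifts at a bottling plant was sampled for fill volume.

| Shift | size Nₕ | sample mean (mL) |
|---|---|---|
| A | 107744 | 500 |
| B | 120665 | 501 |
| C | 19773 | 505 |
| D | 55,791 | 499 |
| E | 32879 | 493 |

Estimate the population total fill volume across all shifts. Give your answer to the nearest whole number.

Estimate total by summing Nₕ·x̄ₕ over strata.
107744·500 + 120665·501 + 19773·505 + 55791·499 + 32879·493 = 53872000 + 60453165 + 9985365 + 27839709 + 16209347 = 168359586.

168359586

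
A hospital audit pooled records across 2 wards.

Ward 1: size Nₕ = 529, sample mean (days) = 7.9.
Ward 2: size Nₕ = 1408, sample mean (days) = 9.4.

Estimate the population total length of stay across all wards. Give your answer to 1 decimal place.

1: 529·7.9 = 4179.1
2: 1408·9.4 = 13235.2
τ̂ = Σ Nₕx̄ₕ = 17414.3.

17414.3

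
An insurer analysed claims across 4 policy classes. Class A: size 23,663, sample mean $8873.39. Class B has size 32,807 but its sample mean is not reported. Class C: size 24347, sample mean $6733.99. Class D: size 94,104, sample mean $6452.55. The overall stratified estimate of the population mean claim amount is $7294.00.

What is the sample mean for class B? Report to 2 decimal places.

Σ Nₕx̄ₕ = N·μ, so 32807·x̄_B = 174921·7294.00 − (23663·8873.39 + 24347·6733.99 + 94104·6452.55).
= 1275873774 − 981134247.3 = 294739526.7.
x̄_B = 294739526.7 / 32807 = 8984.0439... → 8984.04.

8984.04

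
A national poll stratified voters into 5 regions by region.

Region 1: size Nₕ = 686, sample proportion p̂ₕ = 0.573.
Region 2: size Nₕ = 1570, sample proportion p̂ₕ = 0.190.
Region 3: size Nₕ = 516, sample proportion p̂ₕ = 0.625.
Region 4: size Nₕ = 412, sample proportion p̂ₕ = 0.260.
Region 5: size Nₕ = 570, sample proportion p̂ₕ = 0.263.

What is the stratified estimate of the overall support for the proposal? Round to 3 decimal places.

0.339

Wₕ = Nₕ/N with N = 3754: 0.1827, 0.4182, 0.1375, 0.1097, 0.1518.
p̂_st = 0.1827·0.573 + 0.4182·0.190 + 0.1375·0.625 + 0.1097·0.260 + 0.1518·0.263 ≈ 0.33855... → 0.339.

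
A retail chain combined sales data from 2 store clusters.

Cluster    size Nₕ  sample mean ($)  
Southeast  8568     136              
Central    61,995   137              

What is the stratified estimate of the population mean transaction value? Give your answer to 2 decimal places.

136.88

N = 70563; weights Wₕ = Nₕ/N = (0.1214, 0.8786).
x̄_st = Σ Wₕ·x̄ₕ = 0.1214·136 + 0.8786·137 ≈ 136.8786...
→ 136.88.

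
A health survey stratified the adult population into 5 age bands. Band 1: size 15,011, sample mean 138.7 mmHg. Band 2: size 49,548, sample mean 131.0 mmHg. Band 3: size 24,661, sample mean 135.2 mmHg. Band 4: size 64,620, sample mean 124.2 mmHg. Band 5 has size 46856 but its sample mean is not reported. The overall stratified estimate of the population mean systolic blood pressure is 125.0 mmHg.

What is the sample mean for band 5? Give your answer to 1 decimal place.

110.0

Σ Nₕx̄ₕ = N·μ, so 46856·x̄_5 = 200696·125.0 − (15011·138.7 + 49548·131.0 + 24661·135.2 + 64620·124.2).
= 25087000 − 19932784.9 = 5154215.1.
x̄_5 = 5154215.1 / 46856 = 110.001... → 110.0.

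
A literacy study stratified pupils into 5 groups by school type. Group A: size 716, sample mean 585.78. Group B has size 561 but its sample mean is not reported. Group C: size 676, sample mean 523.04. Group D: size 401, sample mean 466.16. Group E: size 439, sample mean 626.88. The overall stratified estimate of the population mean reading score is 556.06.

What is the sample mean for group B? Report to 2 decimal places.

566.76

Σ Nₕx̄ₕ = N·μ, so 561·x̄_B = 2793·556.06 − (716·585.78 + 676·523.04 + 401·466.16 + 439·626.88).
= 1553075.58 − 1235124 = 317951.58.
x̄_B = 317951.58 / 561 = 566.7586... → 566.76.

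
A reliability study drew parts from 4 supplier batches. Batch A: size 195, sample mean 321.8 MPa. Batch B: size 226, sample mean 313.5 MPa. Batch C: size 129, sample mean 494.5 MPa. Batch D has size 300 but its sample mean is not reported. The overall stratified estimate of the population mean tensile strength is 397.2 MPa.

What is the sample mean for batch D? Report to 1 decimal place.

N = 195 + 226 + 129 + 300 = 850.
Overall total = μ·N = 397.2·850 = 337620.
Subtract the known strata: 195·321.8 + 226·313.5 + 129·494.5 = 197392.5.
Remaining total for batch D: 337620 − 197392.5 = 140227.5.
Divide by its size: 140227.5 / 300 = 467.425 → 467.4.

467.4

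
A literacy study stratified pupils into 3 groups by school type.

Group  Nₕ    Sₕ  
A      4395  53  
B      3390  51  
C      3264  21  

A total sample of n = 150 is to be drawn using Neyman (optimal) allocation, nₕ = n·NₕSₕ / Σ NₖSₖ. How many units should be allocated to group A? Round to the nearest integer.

A: NₕSₕ = 4395·53 = 232935
B: NₕSₕ = 3390·51 = 172890
C: NₕSₕ = 3264·21 = 68544
Σ NₕSₕ = 474369.
n_A = 150·232935/474369 = 73.656... → 74.

74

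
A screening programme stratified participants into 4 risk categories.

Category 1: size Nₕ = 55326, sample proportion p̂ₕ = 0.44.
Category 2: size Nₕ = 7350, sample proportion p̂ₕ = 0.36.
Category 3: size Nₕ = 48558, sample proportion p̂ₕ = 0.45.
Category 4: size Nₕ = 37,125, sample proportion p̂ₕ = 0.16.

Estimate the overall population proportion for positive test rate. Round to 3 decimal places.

0.369

N = 55326 + 7350 + 48558 + 37125 = 148359.
Overall proportion = Σ (Nₕ/N)·p̂ₕ.
Σ Nₕp̂ₕ = 24343.44 + 2646 + 21851.1 + 5940 = 54780.54.
54780.54 / 148359 = 0.36924... → 0.369.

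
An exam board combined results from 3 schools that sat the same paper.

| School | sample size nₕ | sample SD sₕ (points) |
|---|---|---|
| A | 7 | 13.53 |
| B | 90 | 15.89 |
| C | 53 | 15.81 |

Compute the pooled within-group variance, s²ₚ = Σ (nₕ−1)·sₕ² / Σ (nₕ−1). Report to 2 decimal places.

A: (7−1)·13.53² = 6·183.0609 = 1098.3654
B: (90−1)·15.89² = 89·252.4921 = 22471.7969
C: (53−1)·15.81² = 52·249.9561 = 12997.7172
Numerator = 36567.8795; denominator = Σ(nₕ−1) = 147.
s²ₚ = 36567.8795/147 = 248.7611... → 248.76.

248.76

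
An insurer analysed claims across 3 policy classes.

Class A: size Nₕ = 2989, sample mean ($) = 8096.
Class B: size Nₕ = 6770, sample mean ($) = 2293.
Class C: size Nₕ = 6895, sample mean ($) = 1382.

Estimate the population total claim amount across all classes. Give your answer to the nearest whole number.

49251444

Estimate total by summing Nₕ·x̄ₕ over strata.
2989·8096 + 6770·2293 + 6895·1382 = 24198944 + 15523610 + 9528890 = 49251444.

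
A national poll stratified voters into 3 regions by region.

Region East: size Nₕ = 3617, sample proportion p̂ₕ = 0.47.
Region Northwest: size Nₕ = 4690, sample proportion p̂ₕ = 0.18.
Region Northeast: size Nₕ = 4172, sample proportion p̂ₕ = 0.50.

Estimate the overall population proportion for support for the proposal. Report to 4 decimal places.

Wₕ = Nₕ/N with N = 12479: 0.2898, 0.3758, 0.3343.
p̂_st = 0.2898·0.47 + 0.3758·0.18 + 0.3343·0.50 ≈ 0.371039... → 0.3710.

0.3710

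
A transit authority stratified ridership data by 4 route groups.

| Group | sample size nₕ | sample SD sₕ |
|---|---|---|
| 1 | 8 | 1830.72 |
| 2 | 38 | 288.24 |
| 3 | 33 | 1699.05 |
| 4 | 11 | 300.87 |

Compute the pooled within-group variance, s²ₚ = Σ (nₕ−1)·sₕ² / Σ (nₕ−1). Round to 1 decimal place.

Degrees of freedom: 7 + 37 + 32 + 10 = 86.
Σ(nₕ−1)sₕ² = 7·3351535.7184 + 37·83082.2976 + 32·2886770.9025 + 10·90522.7569 = 119816691.489.
s²ₚ = 119816691.489 / 86 = 1393217.343... → 1393217.3.

1393217.3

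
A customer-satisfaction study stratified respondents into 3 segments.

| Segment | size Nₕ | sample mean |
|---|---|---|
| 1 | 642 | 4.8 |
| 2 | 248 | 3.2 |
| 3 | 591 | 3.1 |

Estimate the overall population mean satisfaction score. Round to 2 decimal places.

N = 642 + 248 + 591 = 1481.
Overall mean = Σ (Nₕ/N)·x̄ₕ — weight by population share, not a simple average.
Σ Nₕx̄ₕ = 642·4.8 + 248·3.2 + 591·3.1 = 3081.6 + 793.6 + 1832.1 = 5707.3.
Divide by N: 5707.3 / 1481 = 3.8537... → 3.85.

3.85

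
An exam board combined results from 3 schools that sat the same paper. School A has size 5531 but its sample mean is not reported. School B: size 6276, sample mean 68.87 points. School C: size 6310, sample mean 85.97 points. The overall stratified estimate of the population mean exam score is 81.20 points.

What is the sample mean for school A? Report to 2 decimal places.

Σ Nₕx̄ₕ = N·μ, so 5531·x̄_A = 18117·81.20 − (6276·68.87 + 6310·85.97).
= 1471100.4 − 974698.82 = 496401.58.
x̄_A = 496401.58 / 5531 = 89.7490... → 89.75.

89.75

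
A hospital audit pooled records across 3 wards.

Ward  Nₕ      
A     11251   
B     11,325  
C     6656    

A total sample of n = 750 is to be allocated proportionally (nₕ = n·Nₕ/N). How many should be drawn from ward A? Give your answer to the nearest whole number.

N = 11251 + 11325 + 6656 = 29232.
n_A = 750·11251/29232 = 288.665... → 289.

289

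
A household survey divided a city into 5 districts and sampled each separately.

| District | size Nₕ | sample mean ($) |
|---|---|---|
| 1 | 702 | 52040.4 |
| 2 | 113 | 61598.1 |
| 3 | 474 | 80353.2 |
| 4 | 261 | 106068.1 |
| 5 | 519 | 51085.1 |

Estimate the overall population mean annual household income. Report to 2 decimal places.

65624.60

N = 2069; weights Wₕ = Nₕ/N = (0.3393, 0.0546, 0.2291, 0.1261, 0.2508).
x̄_st = Σ Wₕ·x̄ₕ = 0.3393·52040.4 + 0.0546·61598.1 + 0.2291·80353.2 + 0.1261·106068.1 + 0.2508·51085.1 ≈ 65624.6031...
→ 65624.60.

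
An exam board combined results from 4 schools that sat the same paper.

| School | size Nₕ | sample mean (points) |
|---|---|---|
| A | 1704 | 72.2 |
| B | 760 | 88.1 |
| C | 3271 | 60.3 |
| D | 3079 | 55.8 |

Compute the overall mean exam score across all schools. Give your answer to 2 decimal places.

x̄_st = (Σ Nₕx̄ₕ) / (Σ Nₕ) = (1704·72.2 + 760·88.1 + 3271·60.3 + 3079·55.8) / 8814
= 559034.3 / 8814 = 63.4257... → 63.43.

63.43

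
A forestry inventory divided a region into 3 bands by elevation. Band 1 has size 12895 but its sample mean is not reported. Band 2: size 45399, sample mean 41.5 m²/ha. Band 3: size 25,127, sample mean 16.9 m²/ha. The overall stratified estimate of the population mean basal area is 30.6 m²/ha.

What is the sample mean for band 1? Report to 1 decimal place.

18.9

N = 12895 + 45399 + 25127 = 83421.
Overall total = μ·N = 30.6·83421 = 2552682.6.
Subtract the known strata: 45399·41.5 + 25127·16.9 = 2308704.8.
Remaining total for band 1: 2552682.6 − 2308704.8 = 243977.8.
Divide by its size: 243977.8 / 12895 = 18.920... → 18.9.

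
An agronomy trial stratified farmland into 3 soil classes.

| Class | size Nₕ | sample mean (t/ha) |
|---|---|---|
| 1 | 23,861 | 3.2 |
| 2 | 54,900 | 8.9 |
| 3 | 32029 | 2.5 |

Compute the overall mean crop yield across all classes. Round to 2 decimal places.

N = 23861 + 54900 + 32029 = 110790.
Overall mean = Σ (Nₕ/N)·x̄ₕ — weight by population share, not a simple average.
Σ Nₕx̄ₕ = 23861·3.2 + 54900·8.9 + 32029·2.5 = 76355.2 + 488610 + 80072.5 = 645037.7.
Divide by N: 645037.7 / 110790 = 5.8222... → 5.82.

5.82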